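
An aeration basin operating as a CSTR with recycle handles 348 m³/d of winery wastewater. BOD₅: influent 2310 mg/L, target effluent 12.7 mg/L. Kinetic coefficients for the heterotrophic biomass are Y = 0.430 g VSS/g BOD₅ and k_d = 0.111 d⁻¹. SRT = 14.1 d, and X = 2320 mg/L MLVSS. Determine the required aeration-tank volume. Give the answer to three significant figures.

V ≈ 815 m³

Rearranging the biomass balance for a CMAS with decay, V = Y·Q·ΔS·θ_c / [X·(1+k_d θ_c)] = 0.430 × 348 × (2310 − 12.7) × 14.1 / [2320 × (1 + 0.111 × 14.1)] = 4.85×10^6 / 5951 = 814.5 m³.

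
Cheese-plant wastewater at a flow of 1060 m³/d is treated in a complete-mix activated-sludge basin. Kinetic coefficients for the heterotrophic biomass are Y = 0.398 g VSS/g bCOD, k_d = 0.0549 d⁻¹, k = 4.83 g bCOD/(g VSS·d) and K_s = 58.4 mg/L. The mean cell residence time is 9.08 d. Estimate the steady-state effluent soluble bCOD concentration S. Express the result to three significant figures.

From the Monod/SRT balance for a CMAS, S = K_s·(1+k_d θ_c)/[θ_c·(Y k − k_d) − 1] = 58.4 × (1 + 0.0549 × 9.08) / [9.08 × (0.398 × 4.83 − 0.0549) − 1] = 87.51 / 15.96 = 5.484 mg/L.

S ≈ 5.48 mg/L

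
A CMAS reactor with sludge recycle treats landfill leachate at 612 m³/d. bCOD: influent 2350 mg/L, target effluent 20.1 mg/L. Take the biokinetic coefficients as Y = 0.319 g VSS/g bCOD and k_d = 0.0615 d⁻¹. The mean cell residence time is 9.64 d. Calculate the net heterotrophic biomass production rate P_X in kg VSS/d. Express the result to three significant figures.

Correct the yield for decay: Y_obs = Y/(1 + k_d θ_c) = 0.319 / (1 + 0.0615 × 9.64) = 0.319 / 1.593 = 0.2003.
Q·(S₀ − S) = 612 × (2350 − 20.1) × 10⁻³ = 1426 kg/d removed.
Net biomass production P_X = Y_obs × Q·(S₀ − S) = 0.2003 × 1426 = 285.6 kg VSS/d.

P_X ≈ 286 kg VSS/d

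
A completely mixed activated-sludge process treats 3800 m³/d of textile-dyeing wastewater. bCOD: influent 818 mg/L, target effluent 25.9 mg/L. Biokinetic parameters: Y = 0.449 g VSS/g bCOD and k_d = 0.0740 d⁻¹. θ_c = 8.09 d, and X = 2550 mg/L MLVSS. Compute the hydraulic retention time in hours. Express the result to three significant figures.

τ ≈ 16.9 h

From the SRT design equation V = Y Q (S₀−S) θ_c / [X (1 + k_d θ_c)] = 0.449 × 3800 × (818 − 25.9) × 8.09 / [2550 × (1 + 0.0740 × 8.09)] = 1.09×10^7 / 4077 = 2682 m³.
HRT = V/Q = 2682 m³ / 3800 m³·d⁻¹ = 0.7058 d × 24 = 16.94 h.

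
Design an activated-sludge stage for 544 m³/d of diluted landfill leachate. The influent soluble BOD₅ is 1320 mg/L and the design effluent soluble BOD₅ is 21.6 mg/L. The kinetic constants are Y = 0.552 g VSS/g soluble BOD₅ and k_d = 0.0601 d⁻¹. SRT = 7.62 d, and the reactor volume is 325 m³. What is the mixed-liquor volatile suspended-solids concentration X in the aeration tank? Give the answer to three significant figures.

Solving the biomass balance for X: X = Y Q (S₀−S) θ_c / [V (1+k_d θ_c)] = 0.552 × 544 × (1320 − 21.6) × 7.62 / [325 × (1 + 0.0601 × 7.62)] = 6270 mg/L.

X ≈ 6270 mg/L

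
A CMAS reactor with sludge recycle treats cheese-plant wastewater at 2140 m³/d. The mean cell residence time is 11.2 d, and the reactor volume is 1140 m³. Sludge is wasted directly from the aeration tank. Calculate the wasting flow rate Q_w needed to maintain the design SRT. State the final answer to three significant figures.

Q_w ≈ 102 m³/d

Wasting from the aeration tank: Q_w = V / θ_c = 1140 / 11.2 = 101.8 m³/d.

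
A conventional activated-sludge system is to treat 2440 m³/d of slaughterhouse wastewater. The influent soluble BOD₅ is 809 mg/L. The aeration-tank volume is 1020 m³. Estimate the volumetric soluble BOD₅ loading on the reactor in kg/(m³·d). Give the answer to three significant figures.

L_v ≈ 1.94 kg soluble BOD₅/(m³·d)

Applied soluble BOD₅ load per unit volume = Q·S₀/V = (2440 × 809/1000)/1020 = 1.935 kg soluble BOD₅·m⁻³·d⁻¹.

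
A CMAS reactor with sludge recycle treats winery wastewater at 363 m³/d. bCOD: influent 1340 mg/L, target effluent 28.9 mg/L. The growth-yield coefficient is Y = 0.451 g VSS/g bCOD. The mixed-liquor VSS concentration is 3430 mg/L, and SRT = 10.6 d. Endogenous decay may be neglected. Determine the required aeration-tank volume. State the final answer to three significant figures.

V ≈ 663 m³

V·X = Y·Q·ΔS·θ_c gives V = 0.451 × 363 × (1340 − 28.9) × 10.6 / 3430 = 663.3 m³.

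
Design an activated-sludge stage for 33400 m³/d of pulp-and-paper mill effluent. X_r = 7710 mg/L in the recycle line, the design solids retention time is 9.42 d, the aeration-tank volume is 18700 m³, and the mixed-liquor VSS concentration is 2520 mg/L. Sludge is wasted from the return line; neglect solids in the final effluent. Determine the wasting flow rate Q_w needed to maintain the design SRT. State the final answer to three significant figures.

θ_c = V·X/(Q_w·X_r) when wasting from the recycle, so Q_w = V·X/(θ_c·X_r) = 18700 × 2520 / (9.42 × 7710) = 648.8 m³/d.

Q_w ≈ 649 m³/d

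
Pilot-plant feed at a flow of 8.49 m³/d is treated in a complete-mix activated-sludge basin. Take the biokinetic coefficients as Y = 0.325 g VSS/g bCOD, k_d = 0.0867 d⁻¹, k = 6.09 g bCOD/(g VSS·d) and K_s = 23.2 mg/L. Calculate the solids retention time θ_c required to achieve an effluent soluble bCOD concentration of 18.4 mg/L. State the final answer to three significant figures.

θ_c ≈ 1.27 d

Specific growth rate at S = 18.4 mg/L: μ = YkS/(K_s+S) = 0.325·6.09·18.4/(23.2+18.4) = 0.8754 d⁻¹.
1/θ_c = 0.8754 − 0.0867 = 0.7887 d⁻¹, so θ_c = 1.268 d.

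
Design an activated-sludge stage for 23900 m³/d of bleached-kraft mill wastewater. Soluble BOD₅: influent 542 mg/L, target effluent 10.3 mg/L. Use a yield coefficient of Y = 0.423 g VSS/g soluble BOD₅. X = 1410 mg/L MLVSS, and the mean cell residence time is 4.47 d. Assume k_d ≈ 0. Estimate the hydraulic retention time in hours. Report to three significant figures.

τ ≈ 17.1 h

With k_d = 0 the design equation reduces to V = Y Q (S₀−S) θ_c / X = 0.423 × 23900 × (542 − 10.3) × 4.47 / 1410 = 17041 m³.
HRT = V/Q = 17041 m³ / 23900 m³·d⁻¹ = 0.7130 d × 24 = 17.11 h.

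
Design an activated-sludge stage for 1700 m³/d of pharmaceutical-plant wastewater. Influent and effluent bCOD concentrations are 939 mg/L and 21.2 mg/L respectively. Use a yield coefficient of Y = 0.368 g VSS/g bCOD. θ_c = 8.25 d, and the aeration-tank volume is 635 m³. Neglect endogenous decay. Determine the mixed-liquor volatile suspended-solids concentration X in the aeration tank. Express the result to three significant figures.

X = Y·Q·ΔS·θ_c / V = 0.368 × 1700 × (939 − 21.2) × 8.25 / 635 = 7460 mg/L.

X ≈ 7460 mg/L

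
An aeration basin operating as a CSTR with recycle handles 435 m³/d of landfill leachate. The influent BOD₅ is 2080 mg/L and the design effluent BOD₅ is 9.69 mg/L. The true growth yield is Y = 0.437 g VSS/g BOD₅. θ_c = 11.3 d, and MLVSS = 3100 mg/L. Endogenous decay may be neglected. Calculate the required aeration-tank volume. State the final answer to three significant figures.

V·X = Y·Q·ΔS·θ_c gives V = 0.437 × 435 × (2080 − 9.69) × 11.3 / 3100 = 1435 m³.

V ≈ 1430 m³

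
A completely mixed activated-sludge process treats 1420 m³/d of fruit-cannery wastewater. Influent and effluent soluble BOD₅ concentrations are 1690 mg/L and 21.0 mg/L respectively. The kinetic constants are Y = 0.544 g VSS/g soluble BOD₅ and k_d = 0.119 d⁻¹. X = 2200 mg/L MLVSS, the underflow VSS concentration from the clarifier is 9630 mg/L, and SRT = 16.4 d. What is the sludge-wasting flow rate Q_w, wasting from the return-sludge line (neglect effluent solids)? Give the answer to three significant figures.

Steady-state biomass mass balance: V·X·(1 + k_d·θ_c) = Y·Q·(S₀ − S)·θ_c, so V = 0.544 × 1420 × (1690 − 21.0) × 16.4 / [2200 × (1 + 0.119 × 16.4)] = 2.11×10^7 / 6494 = 3256 m³.
Wasting from the return line (neglecting effluent solids): Q_w = V·X / (θ_c·X_r) = 3256 × 2200 / (16.4 × 9630) = 45.36 m³/d.

Q_w ≈ 45.4 m³/d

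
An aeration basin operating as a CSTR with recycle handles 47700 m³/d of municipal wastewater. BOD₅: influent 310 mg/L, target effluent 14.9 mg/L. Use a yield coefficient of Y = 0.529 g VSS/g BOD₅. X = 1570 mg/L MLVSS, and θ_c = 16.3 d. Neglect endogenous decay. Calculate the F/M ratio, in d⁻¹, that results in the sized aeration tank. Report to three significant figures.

F/M ≈ 0.122 d⁻¹

With k_d = 0 the design equation reduces to V = Y Q (S₀−S) θ_c / X = 0.529 × 47700 × (310 − 14.9) × 16.3 / 1570 = 77309 m³.
F/M = Q·S₀ / (V·X) = 47700 × 310 / (77309 × 1570) = 0.1218 g BOD₅·(g VSS·d)⁻¹.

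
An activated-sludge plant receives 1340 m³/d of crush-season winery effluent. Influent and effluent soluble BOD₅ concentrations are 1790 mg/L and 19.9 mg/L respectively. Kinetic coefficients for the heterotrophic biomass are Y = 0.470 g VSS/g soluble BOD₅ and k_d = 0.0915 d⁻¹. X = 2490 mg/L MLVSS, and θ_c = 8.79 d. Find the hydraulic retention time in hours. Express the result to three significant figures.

From the SRT design equation V = Y Q (S₀−S) θ_c / [X (1 + k_d θ_c)] = 0.470 × 1340 × (1790 − 19.9) × 8.79 / [2490 × (1 + 0.0915 × 8.79)] = 9.8×10^6 / 4493 = 2181 m³.
τ = V/Q = 2181/1340 = 1.628 d, or 39.07 h.

τ ≈ 39.1 h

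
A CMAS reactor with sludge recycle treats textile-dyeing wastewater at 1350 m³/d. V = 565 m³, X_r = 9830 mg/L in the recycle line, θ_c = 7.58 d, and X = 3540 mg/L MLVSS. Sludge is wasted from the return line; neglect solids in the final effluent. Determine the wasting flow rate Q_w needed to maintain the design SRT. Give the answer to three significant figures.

Q_w ≈ 26.8 m³/d

Wasting from the return line (neglecting effluent solids): Q_w = V·X / (θ_c·X_r) = 565.0 × 3540 / (7.58 × 9830) = 26.84 m³/d.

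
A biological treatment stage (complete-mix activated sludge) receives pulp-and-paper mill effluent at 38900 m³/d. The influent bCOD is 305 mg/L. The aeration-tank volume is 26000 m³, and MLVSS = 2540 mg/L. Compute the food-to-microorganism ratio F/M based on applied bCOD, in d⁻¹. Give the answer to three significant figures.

F/M = Q·S₀ / (V·X) = 38900 × 305 / (26000 × 2540) = 0.1797 g bCOD·(g VSS·d)⁻¹.

F/M ≈ 0.180 d⁻¹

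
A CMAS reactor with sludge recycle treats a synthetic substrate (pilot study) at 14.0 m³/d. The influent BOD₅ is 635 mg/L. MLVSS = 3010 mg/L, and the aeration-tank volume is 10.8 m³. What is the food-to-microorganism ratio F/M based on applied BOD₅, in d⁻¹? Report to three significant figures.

F/M ≈ 0.273 d⁻¹

F/M = Q·S₀ / (V·X) = 14.0 × 635 / (10.80 × 3010) = 0.2735 g BOD₅·(g VSS·d)⁻¹.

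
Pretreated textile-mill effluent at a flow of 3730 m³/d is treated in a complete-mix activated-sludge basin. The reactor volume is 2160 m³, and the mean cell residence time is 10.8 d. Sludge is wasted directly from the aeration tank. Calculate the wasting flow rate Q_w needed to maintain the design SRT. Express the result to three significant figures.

With mixed-liquor wasting, θ_c = V/Q_w, so Q_w = V/θ_c = 2160/10.8 = 200.0 m³/d.

Q_w ≈ 200 m³/d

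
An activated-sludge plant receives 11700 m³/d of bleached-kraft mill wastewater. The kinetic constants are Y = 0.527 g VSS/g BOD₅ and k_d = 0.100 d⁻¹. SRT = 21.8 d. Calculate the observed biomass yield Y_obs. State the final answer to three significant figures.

Y_obs ≈ 0.166 g VSS/g BOD₅

Y_obs = Y / (1 + k_d θ_c) = 0.527 / (1 + 0.100 × 21.8) = 0.527 / 3.180 = 0.1657.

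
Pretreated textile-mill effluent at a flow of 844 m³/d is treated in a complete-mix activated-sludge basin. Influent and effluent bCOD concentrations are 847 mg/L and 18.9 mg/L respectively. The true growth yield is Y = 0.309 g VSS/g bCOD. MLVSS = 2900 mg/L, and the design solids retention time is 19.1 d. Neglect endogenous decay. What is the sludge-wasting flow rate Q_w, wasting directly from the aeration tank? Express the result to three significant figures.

Q_w ≈ 74.5 m³/d

With k_d = 0 the design equation reduces to V = Y Q (S₀−S) θ_c / X = 0.309 × 844 × (847 − 18.9) × 19.1 / 2900 = 1422 m³.
Wasting from the aeration tank: Q_w = V / θ_c = 1422 / 19.1 = 74.47 m³/d.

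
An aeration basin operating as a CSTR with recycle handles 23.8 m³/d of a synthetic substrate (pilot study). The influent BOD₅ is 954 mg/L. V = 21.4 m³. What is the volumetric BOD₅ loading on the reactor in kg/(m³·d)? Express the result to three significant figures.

L_v ≈ 1.06 kg BOD₅/(m³·d)

Applied BOD₅ load per unit volume = Q·S₀/V = (23.8 × 954/1000)/21.40 = 1.061 kg BOD₅·m⁻³·d⁻¹.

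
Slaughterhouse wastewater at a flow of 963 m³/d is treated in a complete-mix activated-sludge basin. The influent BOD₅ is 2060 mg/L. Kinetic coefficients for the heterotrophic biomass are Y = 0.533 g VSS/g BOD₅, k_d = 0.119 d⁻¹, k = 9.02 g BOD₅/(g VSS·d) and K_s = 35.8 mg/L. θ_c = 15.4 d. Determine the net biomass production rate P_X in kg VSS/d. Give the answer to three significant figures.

P_X ≈ 373 kg VSS/d

From the Monod/SRT balance for a CMAS, S = K_s·(1+k_d θ_c)/[θ_c·(Y k − k_d) − 1] = 35.8 × (1 + 0.119 × 15.4) / [15.4 × (0.533 × 9.02 − 0.119) − 1] = 101.4 / 71.21 = 1.424 mg/L.
Correct the yield for decay: Y_obs = Y/(1 + k_d θ_c) = 0.533 / (1 + 0.119 × 15.4) = 0.533 / 2.833 = 0.1882.
Mass of BOD₅ removed per day: Q(S₀ − S) = 963 × 2059 g/m³ = 1982 kg/d.
Biomass produced: P_X = Y_obs·Q·ΔS = 0.1882 × 1982 ≈ 373.0 kg VSS/d.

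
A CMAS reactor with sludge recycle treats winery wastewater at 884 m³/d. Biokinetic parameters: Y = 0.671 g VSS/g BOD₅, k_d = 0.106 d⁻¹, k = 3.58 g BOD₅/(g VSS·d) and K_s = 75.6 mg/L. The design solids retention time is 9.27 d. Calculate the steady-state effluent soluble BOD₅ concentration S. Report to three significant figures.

For a completely mixed reactor with recycle the Lawrence–McCarty relation gives S = K_s·(1 + k_d·θ_c) / [θ_c·(Y·k − k_d) − 1] = 75.6 × (1 + 0.106 × 9.27) / [9.27 × (0.671 × 3.58 − 0.106) − 1] = 149.9 / 20.29 = 7.389 mg/L.

S ≈ 7.39 mg/L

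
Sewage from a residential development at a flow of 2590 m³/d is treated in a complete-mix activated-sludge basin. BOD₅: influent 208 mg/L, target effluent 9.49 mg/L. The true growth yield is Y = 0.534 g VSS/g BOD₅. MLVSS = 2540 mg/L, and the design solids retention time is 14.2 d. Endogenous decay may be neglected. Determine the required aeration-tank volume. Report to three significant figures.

V ≈ 1530 m³

With k_d = 0 the design equation reduces to V = Y Q (S₀−S) θ_c / X = 0.534 × 2590 × (208 − 9.49) × 14.2 / 2540 = 1535 m³.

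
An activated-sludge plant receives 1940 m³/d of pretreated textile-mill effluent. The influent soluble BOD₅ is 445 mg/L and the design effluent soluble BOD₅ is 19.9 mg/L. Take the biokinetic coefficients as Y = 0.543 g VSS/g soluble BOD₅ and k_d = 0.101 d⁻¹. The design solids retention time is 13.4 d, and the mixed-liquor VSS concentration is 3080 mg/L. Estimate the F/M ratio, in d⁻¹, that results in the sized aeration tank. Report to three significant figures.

Rearranging the biomass balance for a CMAS with decay, V = Y·Q·ΔS·θ_c / [X·(1+k_d θ_c)] = 0.543 × 1940 × (445 − 19.9) × 13.4 / [3080 × (1 + 0.101 × 13.4)] = 6×10^6 / 7248 = 827.8 m³.
F/M = Q·S₀ / (V·X) = 1940 × 445 / (827.8 × 3080) = 0.3386 g soluble BOD₅·(g VSS·d)⁻¹.

F/M ≈ 0.339 d⁻¹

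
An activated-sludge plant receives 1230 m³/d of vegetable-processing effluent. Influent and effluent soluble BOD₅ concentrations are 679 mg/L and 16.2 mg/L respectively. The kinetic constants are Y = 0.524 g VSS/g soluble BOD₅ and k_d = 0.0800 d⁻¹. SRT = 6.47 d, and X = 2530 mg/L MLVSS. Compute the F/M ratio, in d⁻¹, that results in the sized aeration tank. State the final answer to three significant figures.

F/M ≈ 0.459 d⁻¹

Rearranging the biomass balance for a CMAS with decay, V = Y·Q·ΔS·θ_c / [X·(1+k_d θ_c)] = 0.524 × 1230 × (679 − 16.2) × 6.47 / [2530 × (1 + 0.0800 × 6.47)] = 2.76×10^6 / 3840 = 719.9 m³.
F/M = applied load / biomass = Q·S₀/(V·X) = 1230 × 679 / (719.9 × 2530) = 0.4586 d⁻¹.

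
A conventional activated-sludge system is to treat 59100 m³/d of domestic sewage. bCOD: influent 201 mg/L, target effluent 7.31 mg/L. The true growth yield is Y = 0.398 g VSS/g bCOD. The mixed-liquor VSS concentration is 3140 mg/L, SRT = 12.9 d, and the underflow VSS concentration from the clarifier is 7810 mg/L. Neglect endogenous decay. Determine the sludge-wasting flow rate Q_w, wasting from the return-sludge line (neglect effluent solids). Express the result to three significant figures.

Biomass mass balance (decay neglected): V·X = Y·Q·(S₀ − S)·θ_c, so V = 0.398 × 59100 × (201 − 7.31) × 12.9 / 3140 = 18717 m³.
Wasting from the return line (neglecting effluent solids): Q_w = V·X / (θ_c·X_r) = 18717 × 3140 / (12.9 × 7810) = 583.3 m³/d.

Q_w ≈ 583 m³/d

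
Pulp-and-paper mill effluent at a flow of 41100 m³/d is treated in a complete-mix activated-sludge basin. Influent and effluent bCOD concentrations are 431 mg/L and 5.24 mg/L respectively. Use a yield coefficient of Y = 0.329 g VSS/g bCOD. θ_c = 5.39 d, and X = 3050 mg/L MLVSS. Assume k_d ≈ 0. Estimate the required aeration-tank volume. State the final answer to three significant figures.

Biomass mass balance (decay neglected): V·X = Y·Q·(S₀ − S)·θ_c, so V = 0.329 × 41100 × (431 − 5.24) × 5.39 / 3050 = 10174 m³.

V ≈ 10200 m³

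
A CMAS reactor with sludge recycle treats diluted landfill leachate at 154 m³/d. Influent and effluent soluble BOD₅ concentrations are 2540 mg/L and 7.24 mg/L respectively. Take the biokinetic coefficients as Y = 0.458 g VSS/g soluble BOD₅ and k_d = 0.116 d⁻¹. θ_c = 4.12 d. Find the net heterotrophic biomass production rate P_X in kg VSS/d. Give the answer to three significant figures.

P_X ≈ 121 kg VSS/d

Y_obs = Y / (1 + k_d θ_c) = 0.458 / (1 + 0.116 × 4.12) = 0.458 / 1.478 = 0.3099.
Mass of soluble BOD₅ removed per day: Q(S₀ − S) = 154 × 2533 g/m³ = 390.0 kg/d.
P_X = Y_obs · Q(S₀ − S) = 0.3099 × 390.0 = 120.9 kg VSS/d.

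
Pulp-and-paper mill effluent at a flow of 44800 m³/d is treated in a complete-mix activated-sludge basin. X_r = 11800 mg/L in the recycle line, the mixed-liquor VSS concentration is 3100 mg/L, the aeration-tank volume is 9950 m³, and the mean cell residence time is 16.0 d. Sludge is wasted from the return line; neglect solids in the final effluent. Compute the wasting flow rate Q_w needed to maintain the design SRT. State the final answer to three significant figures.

Q_w = (V·X)/(θ_c X_r) = 9950 × 3100 / (16.0 × 11800) = 163.4 m³/d.

Q_w ≈ 163 m³/d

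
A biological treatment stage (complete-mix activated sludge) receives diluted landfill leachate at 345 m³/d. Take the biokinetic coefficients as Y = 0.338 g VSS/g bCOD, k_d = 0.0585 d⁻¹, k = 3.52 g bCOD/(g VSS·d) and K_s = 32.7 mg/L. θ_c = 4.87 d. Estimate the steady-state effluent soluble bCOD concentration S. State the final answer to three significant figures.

S ≈ 9.32 mg/L

For a completely mixed reactor with recycle the Lawrence–McCarty relation gives S = K_s·(1 + k_d·θ_c) / [θ_c·(Y·k − k_d) − 1] = 32.7 × (1 + 0.0585 × 4.87) / [4.87 × (0.338 × 3.52 − 0.0585) − 1] = 42.02 / 4.509 = 9.318 mg/L.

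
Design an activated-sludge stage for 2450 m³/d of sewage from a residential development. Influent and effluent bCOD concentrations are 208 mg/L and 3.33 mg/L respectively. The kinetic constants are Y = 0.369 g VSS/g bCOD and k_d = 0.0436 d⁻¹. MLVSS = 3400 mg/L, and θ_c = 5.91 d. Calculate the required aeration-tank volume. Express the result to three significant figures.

From the SRT design equation V = Y Q (S₀−S) θ_c / [X (1 + k_d θ_c)] = 0.369 × 2450 × (208 − 3.33) × 5.91 / [3400 × (1 + 0.0436 × 5.91)] = 1.09×10^6 / 4276 = 255.7 m³.

V ≈ 256 m³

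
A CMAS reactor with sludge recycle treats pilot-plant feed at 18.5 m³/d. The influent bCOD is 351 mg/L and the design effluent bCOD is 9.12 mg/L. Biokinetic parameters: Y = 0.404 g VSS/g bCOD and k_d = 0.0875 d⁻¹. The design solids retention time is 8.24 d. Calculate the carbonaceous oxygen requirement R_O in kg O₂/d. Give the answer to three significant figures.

Observed yield with endogenous decay: Y_obs = Y / (1 + k_d·θ_c) = 0.404 / (1 + 0.0875 × 8.24) = 0.404 / 1.721 = 0.2347 g VSS/g bCOD.
Q·(S₀ − S) = 18.5 × (351 − 9.12) × 10⁻³ = 6.325 kg/d removed.
Biomass synthesised: P_X = Y_obs × 6.325 = 1.485 kg VSS/d.
Carbonaceous O₂ demand = substrate oxidised − cell-mass equivalent = 6.325 − 1.42 × 1.485 = 4.216 kg O₂/d.

R_O ≈ 4.22 kg O₂/d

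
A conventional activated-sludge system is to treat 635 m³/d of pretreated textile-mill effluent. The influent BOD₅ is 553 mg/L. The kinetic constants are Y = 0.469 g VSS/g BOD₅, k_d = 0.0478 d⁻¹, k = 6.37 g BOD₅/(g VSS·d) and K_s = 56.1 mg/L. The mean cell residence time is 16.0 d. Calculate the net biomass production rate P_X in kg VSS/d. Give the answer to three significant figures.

P_X ≈ 93.0 kg VSS/d

For a completely mixed reactor with recycle the Lawrence–McCarty relation gives S = K_s·(1 + k_d·θ_c) / [θ_c·(Y·k − k_d) − 1] = 56.1 × (1 + 0.0478 × 16.0) / [16.0 × (0.469 × 6.37 − 0.0478) − 1] = 99.01 / 46.04 = 2.151 mg/L.
Observed yield with endogenous decay: Y_obs = Y / (1 + k_d·θ_c) = 0.469 / (1 + 0.0478 × 16.0) = 0.469 / 1.765 = 0.2658 g VSS/g BOD₅.
Q·(S₀ − S) = 635 × (553 − 2.15) × 10⁻³ = 349.8 kg/d removed.
P_X = Y_obs · Q(S₀ − S) = 0.2658 × 349.8 = 92.96 kg VSS/d.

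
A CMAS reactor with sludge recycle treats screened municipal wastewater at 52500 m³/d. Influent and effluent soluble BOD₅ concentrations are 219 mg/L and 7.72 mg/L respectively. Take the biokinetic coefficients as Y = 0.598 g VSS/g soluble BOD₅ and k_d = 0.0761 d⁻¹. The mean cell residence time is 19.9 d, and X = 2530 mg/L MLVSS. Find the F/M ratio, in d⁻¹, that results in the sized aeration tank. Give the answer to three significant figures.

Steady-state biomass mass balance: V·X·(1 + k_d·θ_c) = Y·Q·(S₀ − S)·θ_c, so V = 0.598 × 52500 × (219 − 7.72) × 19.9 / [2530 × (1 + 0.0761 × 19.9)] = 1.32×10^8 / 6361 = 20750 m³.
F/M = Q·S₀ / (V·X) = 52500 × 219 / (20750 × 2530) = 0.2190 g soluble BOD₅·(g VSS·d)⁻¹.

F/M ≈ 0.219 d⁻¹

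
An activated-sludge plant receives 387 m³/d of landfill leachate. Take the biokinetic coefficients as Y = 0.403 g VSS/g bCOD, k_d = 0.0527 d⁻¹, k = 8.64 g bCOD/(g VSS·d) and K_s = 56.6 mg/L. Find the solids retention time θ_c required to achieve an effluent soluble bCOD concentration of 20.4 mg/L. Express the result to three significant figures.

θ_c ≈ 1.15 d

From 1/θ_c = Y·k·S/(K_s + S) − k_d: Y·k·S/(K_s+S) = 0.403 × 8.64 × 20.4 / (56.6 + 20.4) = 0.9225 d⁻¹.
Then 1/θ_c = μ − k_d = 0.9225 − 0.0527 = 0.8698 d⁻¹, giving θ_c = 1.150 d.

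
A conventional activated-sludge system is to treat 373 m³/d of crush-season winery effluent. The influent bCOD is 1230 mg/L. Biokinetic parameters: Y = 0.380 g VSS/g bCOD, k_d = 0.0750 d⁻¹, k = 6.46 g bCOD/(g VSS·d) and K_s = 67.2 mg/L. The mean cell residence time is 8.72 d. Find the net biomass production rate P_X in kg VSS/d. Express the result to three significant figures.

Effluent substrate depends only on kinetics and SRT: S = K_s(1 + k_d θ_c) / [θ_c(Yk − k_d) − 1] = 67.2 × (1 + 0.0750 × 8.72) / [8.72 × (0.380 × 6.46 − 0.0750) − 1] = 111.1 / 19.75 = 5.627 mg/L.
Observed yield with endogenous decay: Y_obs = Y / (1 + k_d·θ_c) = 0.380 / (1 + 0.0750 × 8.72) = 0.380 / 1.654 = 0.2297 g VSS/g bCOD.
Substrate removed = Q·(S₀ − S) = 373 m³/d × (1230 − 5.63) g/m³ = 4.57×10^5 g/d = 456.7 kg/d.
Net biomass production P_X = Y_obs × Q·(S₀ − S) = 0.2297 × 456.7 = 104.9 kg VSS/d.

P_X ≈ 105 kg VSS/d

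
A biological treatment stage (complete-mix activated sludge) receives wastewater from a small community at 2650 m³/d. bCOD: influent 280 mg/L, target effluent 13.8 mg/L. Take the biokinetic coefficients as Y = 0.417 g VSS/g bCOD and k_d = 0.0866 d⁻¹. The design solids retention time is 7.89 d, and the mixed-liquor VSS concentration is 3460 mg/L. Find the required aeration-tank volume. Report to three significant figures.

V ≈ 399 m³

Steady-state biomass mass balance: V·X·(1 + k_d·θ_c) = Y·Q·(S₀ − S)·θ_c, so V = 0.417 × 2650 × (280 − 13.8) × 7.89 / [3460 × (1 + 0.0866 × 7.89)] = 2.32×10^6 / 5824 = 398.5 m³.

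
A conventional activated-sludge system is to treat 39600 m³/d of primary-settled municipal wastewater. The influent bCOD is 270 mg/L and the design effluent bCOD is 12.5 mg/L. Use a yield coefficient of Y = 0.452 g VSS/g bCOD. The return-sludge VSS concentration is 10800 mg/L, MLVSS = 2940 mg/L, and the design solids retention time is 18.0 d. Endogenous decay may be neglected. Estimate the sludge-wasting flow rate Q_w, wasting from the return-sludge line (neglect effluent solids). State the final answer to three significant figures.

V·X = Y·Q·ΔS·θ_c gives V = 0.452 × 39600 × (270 − 12.5) × 18.0 / 2940 = 28219 m³.
θ_c = V·X/(Q_w·X_r) when wasting from the recycle, so Q_w = V·X/(θ_c·X_r) = 28219 × 2940 / (18.0 × 10800) = 426.8 m³/d.

Q_w ≈ 427 m³/d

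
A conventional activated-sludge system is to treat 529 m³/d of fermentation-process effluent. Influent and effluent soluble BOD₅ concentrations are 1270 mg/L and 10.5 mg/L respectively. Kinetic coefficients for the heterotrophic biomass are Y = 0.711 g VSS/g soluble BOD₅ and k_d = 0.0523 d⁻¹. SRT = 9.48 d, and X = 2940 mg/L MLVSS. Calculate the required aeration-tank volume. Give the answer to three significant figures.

V ≈ 1020 m³

From the SRT design equation V = Y Q (S₀−S) θ_c / [X (1 + k_d θ_c)] = 0.711 × 529 × (1270 − 10.5) × 9.48 / [2940 × (1 + 0.0523 × 9.48)] = 4.49×10^6 / 4398 = 1021 m³.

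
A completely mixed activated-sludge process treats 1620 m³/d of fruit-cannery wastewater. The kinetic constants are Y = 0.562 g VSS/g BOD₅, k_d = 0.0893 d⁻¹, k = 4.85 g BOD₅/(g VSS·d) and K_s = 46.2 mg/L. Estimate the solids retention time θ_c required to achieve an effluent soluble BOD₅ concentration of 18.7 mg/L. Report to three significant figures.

θ_c ≈ 1.44 d

At the target effluent, Y k S/(K_s+S) = 0.562×4.85×18.7/64.90 = 0.7854 d⁻¹.
θ_c = 1/(μ − k_d) = 1/(0.7854 − 0.0893) = 1/0.6961 = 1.437 d.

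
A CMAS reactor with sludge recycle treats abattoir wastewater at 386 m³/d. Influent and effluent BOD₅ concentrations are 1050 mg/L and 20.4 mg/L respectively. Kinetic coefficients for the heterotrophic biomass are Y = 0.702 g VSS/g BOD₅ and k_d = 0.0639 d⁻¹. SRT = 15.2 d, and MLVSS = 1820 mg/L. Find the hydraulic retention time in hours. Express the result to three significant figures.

Rearranging the biomass balance for a CMAS with decay, V = Y·Q·ΔS·θ_c / [X·(1+k_d θ_c)] = 0.702 × 386 × (1050 − 20.4) × 15.2 / [1820 × (1 + 0.0639 × 15.2)] = 4.24×10^6 / 3588 = 1182 m³.
τ = V/Q = 1182/386 = 3.062 d, or 73.49 h.

τ ≈ 73.5 h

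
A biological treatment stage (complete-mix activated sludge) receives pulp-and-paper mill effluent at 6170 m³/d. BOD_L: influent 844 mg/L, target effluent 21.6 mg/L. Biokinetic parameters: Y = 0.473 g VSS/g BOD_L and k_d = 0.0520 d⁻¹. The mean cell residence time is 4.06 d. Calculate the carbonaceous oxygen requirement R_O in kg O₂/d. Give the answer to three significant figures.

R_O ≈ 2260 kg O₂/d

Correct the yield for decay: Y_obs = Y/(1 + k_d θ_c) = 0.473 / (1 + 0.0520 × 4.06) = 0.473 / 1.211 = 0.3905.
Substrate removed = Q·(S₀ − S) = 6170 m³/d × (844 − 21.6) g/m³ = 5.07×10^6 g/d = 5074 kg/d.
Net sludge production P_X = 0.3905 × 5074 = 1982 kg VSS/d.
Carbonaceous O₂ demand = substrate oxidised − cell-mass equivalent = 5074 − 1.42 × 1982 = 2260 kg O₂/d.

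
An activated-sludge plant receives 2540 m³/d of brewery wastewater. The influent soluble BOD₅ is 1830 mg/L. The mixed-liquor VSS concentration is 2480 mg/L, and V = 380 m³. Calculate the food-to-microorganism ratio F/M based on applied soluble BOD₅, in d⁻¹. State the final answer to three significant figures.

F/M = Q·S₀ / (V·X) = 2540 × 1830 / (380.0 × 2480) = 4.932 g soluble BOD₅·(g VSS·d)⁻¹.

F/M ≈ 4.93 d⁻¹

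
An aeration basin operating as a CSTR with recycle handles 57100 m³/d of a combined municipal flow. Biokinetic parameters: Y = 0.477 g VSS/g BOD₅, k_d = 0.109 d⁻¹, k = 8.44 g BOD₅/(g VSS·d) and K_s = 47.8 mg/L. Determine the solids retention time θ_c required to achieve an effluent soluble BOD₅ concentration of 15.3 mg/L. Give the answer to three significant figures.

From 1/θ_c = Y·k·S/(K_s + S) − k_d: Y·k·S/(K_s+S) = 0.477 × 8.44 × 15.3 / (47.8 + 15.3) = 0.9762 d⁻¹.
Then 1/θ_c = μ − k_d = 0.9762 − 0.109 = 0.8672 d⁻¹, giving θ_c = 1.153 d.

θ_c ≈ 1.15 d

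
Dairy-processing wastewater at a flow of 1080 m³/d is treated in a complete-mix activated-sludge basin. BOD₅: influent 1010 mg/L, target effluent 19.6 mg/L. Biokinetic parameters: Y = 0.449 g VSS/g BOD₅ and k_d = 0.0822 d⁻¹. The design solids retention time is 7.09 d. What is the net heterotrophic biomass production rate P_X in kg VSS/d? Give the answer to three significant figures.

Observed yield with endogenous decay: Y_obs = Y / (1 + k_d·θ_c) = 0.449 / (1 + 0.0822 × 7.09) = 0.449 / 1.583 = 0.2837 g VSS/g BOD₅.
ΔS = 1010 − 19.6 = 990.4 mg/L, so the substrate removal rate is 1080 × 990.4/1000 = 1070 kg BOD₅/d.
So the net sludge growth is P_X = 0.2837 × 1070 = 303.4 kg VSS/d.

P_X ≈ 303 kg VSS/d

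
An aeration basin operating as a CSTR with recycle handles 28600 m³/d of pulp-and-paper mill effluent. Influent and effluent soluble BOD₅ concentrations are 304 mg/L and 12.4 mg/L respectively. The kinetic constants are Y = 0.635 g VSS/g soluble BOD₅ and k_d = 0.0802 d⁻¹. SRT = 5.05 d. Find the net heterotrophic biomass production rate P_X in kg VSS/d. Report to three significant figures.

P_X ≈ 3770 kg VSS/d

Correct the yield for decay: Y_obs = Y/(1 + k_d θ_c) = 0.635 / (1 + 0.0802 × 5.05) = 0.635 / 1.405 = 0.4520.
Mass of soluble BOD₅ removed per day: Q(S₀ − S) = 28600 × 291.6 g/m³ = 8340 kg/d.
Net biomass production P_X = Y_obs × Q·(S₀ − S) = 0.4520 × 8340 = 3769 kg VSS/d.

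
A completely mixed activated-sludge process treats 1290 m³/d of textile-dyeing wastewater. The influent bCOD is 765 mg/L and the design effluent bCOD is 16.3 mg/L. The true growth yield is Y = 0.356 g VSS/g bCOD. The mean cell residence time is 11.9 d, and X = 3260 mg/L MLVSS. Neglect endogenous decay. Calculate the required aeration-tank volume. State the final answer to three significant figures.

With k_d = 0 the design equation reduces to V = Y Q (S₀−S) θ_c / X = 0.356 × 1290 × (765 − 16.3) × 11.9 / 3260 = 1255 m³.

V ≈ 1260 m³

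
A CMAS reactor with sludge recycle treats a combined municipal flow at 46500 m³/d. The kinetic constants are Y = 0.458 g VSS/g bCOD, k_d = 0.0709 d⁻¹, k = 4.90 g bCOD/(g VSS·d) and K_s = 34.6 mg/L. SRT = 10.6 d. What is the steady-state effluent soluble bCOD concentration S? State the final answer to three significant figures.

For a completely mixed reactor with recycle the Lawrence–McCarty relation gives S = K_s·(1 + k_d·θ_c) / [θ_c·(Y·k − k_d) − 1] = 34.6 × (1 + 0.0709 × 10.6) / [10.6 × (0.458 × 4.90 − 0.0709) − 1] = 60.60 / 22.04 = 2.750 mg/L.

S ≈ 2.75 mg/L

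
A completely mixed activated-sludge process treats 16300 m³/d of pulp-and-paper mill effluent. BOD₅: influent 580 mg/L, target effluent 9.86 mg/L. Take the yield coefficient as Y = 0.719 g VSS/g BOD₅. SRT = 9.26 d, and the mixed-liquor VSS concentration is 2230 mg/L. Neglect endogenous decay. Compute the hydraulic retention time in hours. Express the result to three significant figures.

τ ≈ 40.9 h

V·X = Y·Q·ΔS·θ_c gives V = 0.719 × 16300 × (580 − 9.86) × 9.26 / 2230 = 27746 m³.
Hydraulic retention time τ = V/Q = 27746 / 16300 = 1.702 d = 40.85 h.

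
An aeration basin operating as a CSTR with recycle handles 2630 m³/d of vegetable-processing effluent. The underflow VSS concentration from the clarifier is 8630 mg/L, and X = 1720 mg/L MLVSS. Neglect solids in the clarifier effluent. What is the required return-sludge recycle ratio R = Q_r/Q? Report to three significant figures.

R ≈ 0.249

R = Q_r/Q = X/(X_r − X) = 1720 / (8630 − 1720) = 0.2489.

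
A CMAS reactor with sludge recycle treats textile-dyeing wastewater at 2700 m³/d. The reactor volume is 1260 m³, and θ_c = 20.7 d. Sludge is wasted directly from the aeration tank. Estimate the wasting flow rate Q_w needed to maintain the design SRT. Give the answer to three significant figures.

Wasting from the aeration tank: Q_w = V / θ_c = 1260 / 20.7 = 60.87 m³/d.

Q_w ≈ 60.9 m³/d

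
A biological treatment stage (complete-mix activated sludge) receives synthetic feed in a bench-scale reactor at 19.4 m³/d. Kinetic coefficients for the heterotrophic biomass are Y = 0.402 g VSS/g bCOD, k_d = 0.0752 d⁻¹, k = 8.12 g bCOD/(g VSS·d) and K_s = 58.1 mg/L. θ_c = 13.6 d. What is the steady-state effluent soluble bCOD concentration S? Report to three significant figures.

Effluent substrate depends only on kinetics and SRT: S = K_s(1 + k_d θ_c) / [θ_c(Yk − k_d) − 1] = 58.1 × (1 + 0.0752 × 13.6) / [13.6 × (0.402 × 8.12 − 0.0752) − 1] = 117.5 / 42.37 = 2.774 mg/L.

S ≈ 2.77 mg/L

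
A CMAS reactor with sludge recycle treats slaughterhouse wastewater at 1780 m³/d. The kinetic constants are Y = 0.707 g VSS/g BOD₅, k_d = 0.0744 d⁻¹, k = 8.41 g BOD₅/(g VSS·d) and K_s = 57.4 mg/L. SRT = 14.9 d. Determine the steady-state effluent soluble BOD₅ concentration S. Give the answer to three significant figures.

S ≈ 1.40 mg/L

From the Monod/SRT balance for a CMAS, S = K_s·(1+k_d θ_c)/[θ_c·(Y k − k_d) − 1] = 57.4 × (1 + 0.0744 × 14.9) / [14.9 × (0.707 × 8.41 − 0.0744) − 1] = 121.0 / 86.48 = 1.399 mg/L.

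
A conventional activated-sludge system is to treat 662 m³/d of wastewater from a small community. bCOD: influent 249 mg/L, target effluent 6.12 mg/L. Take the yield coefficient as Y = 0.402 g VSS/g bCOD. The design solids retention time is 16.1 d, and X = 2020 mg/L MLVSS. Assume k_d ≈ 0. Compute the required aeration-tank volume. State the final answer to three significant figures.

Biomass mass balance (decay neglected): V·X = Y·Q·(S₀ − S)·θ_c, so V = 0.402 × 662 × (249 − 6.12) × 16.1 / 2020 = 515.2 m³.

V ≈ 515 m³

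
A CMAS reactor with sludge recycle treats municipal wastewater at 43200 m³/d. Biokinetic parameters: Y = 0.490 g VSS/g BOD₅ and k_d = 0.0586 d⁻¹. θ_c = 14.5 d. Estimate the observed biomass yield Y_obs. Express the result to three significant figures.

Y_obs = Y / (1 + k_d θ_c) = 0.490 / (1 + 0.0586 × 14.5) = 0.490 / 1.850 = 0.2649.

Y_obs ≈ 0.265 g VSS/g BOD₅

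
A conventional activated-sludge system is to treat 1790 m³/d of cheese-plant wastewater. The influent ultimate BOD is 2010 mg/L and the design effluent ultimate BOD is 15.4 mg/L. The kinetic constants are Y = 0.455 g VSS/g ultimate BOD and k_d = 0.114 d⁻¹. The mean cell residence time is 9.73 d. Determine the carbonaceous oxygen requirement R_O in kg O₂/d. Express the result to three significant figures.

Y_obs = Y / (1 + k_d θ_c) = 0.455 / (1 + 0.114 × 9.73) = 0.455 / 2.109 = 0.2157.
Substrate removed = Q·(S₀ − S) = 1790 m³/d × (2010 − 15.4) g/m³ = 3.57×10^6 g/d = 3570 kg/d.
Net sludge production P_X = 0.2157 × 3570 = 770.2 kg VSS/d.
R_O = Q·ΔS − 1.42 P_X = 3570 − 1094 = 2477 kg O₂/d.

R_O ≈ 2480 kg O₂/d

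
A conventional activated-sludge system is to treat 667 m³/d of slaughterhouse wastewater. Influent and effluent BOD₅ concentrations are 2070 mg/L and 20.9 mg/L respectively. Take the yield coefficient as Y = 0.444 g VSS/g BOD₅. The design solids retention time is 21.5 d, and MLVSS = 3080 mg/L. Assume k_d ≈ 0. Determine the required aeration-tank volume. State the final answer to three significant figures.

V ≈ 4240 m³

Biomass mass balance (decay neglected): V·X = Y·Q·(S₀ − S)·θ_c, so V = 0.444 × 667 × (2070 − 20.9) × 21.5 / 3080 = 4236 m³.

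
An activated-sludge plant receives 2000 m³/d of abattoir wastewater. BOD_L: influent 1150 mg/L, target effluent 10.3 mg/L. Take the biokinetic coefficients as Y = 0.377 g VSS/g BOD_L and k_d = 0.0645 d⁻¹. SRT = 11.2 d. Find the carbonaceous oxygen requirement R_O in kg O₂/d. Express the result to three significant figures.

R_O ≈ 1570 kg O₂/d

Correct the yield for decay: Y_obs = Y/(1 + k_d θ_c) = 0.377 / (1 + 0.0645 × 11.2) = 0.377 / 1.722 = 0.2189.
Substrate removed = Q·(S₀ − S) = 2000 m³/d × (1150 − 10.3) g/m³ = 2.28×10^6 g/d = 2279 kg/d.
P_X = Y_obs·Q·(S₀ − S) = 0.2189 × 2279 = 498.9 kg VSS/d.
R_O = Q·ΔS − 1.42 P_X = 2279 − 708.5 = 1571 kg O₂/d.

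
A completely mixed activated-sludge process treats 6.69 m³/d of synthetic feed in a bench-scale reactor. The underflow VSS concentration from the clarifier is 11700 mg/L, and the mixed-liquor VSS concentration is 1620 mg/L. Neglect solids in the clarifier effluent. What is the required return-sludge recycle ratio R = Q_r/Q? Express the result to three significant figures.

R ≈ 0.161

Solids balance on the clarifier gives (1+R)X = R·X_r, so R = X/(X_r − X) = 1620 / (11700 − 1620) = 0.1607.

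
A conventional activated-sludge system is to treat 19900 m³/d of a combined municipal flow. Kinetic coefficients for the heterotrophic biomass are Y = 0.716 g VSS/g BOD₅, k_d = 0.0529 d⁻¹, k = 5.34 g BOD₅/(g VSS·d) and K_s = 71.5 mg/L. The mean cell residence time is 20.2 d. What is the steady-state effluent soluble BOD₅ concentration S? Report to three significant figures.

S ≈ 1.97 mg/L

Effluent substrate depends only on kinetics and SRT: S = K_s(1 + k_d θ_c) / [θ_c(Yk − k_d) − 1] = 71.5 × (1 + 0.0529 × 20.2) / [20.2 × (0.716 × 5.34 − 0.0529) − 1] = 147.9 / 75.16 = 1.968 mg/L.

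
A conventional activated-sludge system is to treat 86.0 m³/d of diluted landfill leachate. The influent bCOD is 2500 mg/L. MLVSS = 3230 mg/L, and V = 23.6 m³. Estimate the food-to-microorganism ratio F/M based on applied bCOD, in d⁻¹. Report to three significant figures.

F/M = Q·S₀ / (V·X) = 86.0 × 2500 / (23.60 × 3230) = 2.820 g bCOD·(g VSS·d)⁻¹.

F/M ≈ 2.82 d⁻¹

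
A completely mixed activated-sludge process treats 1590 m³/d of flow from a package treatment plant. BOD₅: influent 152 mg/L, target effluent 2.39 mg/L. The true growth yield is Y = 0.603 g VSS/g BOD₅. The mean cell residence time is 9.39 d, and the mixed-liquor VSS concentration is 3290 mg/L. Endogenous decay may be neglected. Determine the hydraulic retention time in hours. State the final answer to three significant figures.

τ ≈ 6.18 h

V·X = Y·Q·ΔS·θ_c gives V = 0.603 × 1590 × (152 − 2.39) × 9.39 / 3290 = 409.4 m³.
τ = V/Q = 409.4/1590 = 0.2575 d, or 6.180 h.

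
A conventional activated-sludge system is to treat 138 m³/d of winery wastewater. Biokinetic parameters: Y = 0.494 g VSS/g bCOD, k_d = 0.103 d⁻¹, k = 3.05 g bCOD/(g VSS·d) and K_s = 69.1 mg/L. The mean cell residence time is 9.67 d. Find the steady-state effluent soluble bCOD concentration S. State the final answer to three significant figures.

S ≈ 11.0 mg/L

From the Monod/SRT balance for a CMAS, S = K_s·(1+k_d θ_c)/[θ_c·(Y k − k_d) − 1] = 69.1 × (1 + 0.103 × 9.67) / [9.67 × (0.494 × 3.05 − 0.103) − 1] = 137.9 / 12.57 = 10.97 mg/L.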